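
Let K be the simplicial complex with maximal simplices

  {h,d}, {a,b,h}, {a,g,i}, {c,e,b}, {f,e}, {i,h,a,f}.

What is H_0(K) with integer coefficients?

Order the vertices as a < b < c < d < e < f < g < h < i. Listing each simplex with vertices in this order, K has dimension 3 with simplices:

  0-simplices (9): a, b, c, d, e, f, g, h, i
  1-simplices (15): ab, af, ag, ah, ai, bc, be, bh, ce, dh, ef, fh, fi, gi, hi
  2-simplices (7): abh, afh, afi, agi, ahi, bce, fhi
  3-simplices (1): afhi

Hence C_0 ≅ Z^9, C_1 ≅ Z^15, C_2 ≅ Z^7, C_3 ≅ Z^1.

The boundary map ∂_1: C_1 → C_0 sends each edge [p,q] (with p < q) to q − p.
The resulting 9×15 matrix has rank 8, and its Smith normal form has invariant factors (1,1,1,1,1,1,1,1).

The boundary map ∂_2: C_2 → C_1 maps a triangle to the signed sum of its edges. For instance
  ∂ahi = hi − ai + ah,
  ∂afh = fh − ah + af.
As a 15×7 matrix over Z this has rank 6, with invariant factors (1,1,1,1,1,1).

Boundary ∂_3: C_3 → C_2 sends each 3-simplex σ to the alternating sum Σ_i (−1)^i (σ with its i-th vertex removed). For instance
  ∂afhi = fhi − ahi + afi − afh.
The 7×1 boundary matrix has rank 1 and Smith normal form diag(1).

Now H_k = ker ∂_k / im ∂_{k+1}, so:

  H_0: rank C_0 − rank ∂_1 = 9 − 8 = 1, and the invariant factors of ∂_1 are all 1, so H_0 ≅ Z.

H_0 = Z.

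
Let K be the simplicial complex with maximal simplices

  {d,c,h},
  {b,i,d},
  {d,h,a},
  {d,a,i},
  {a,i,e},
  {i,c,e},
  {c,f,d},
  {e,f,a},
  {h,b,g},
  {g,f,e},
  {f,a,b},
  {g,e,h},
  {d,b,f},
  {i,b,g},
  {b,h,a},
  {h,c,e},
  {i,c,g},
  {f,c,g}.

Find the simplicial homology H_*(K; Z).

H_0 ≅ Z,  H_1 ≅ Z × Z/2,  H_2 = 0.

Fix the vertex order a < b < c < d < e < f < g < h < i and write every simplex with vertices in increasing order. Then dim K = 2 and the simplices of K are:

  0-simplices (9): a, b, c, d, e, f, g, h, i
  1-simplices (27): ab, ad, ae, af, ah, ai, bd, bf, bg, bh, bi, cd, ce, cf, cg, ch, ci, df, dh, di, ef, eg, eh, ei, fg, gh, gi
  2-simplices (18): abf, abh, adh, adi, aef, aei, bdf, bdi, bgh, bgi, cdf, cdh, ceh, cei, cfg, cgi, efg, egh

so the chain groups are C_0 ≅ Z^9, C_1 ≅ Z^27, C_2 ≅ Z^18.

Boundary ∂_1: C_1 → C_0 is given by ∂[p,q] = [q] − [p]. For instance
  ∂dh = h − d.
As a 9×27 matrix over Z this has rank 8, with invariant factors (1,1,1,1,1,1,1,1).

∂_2: C_2 → C_1 maps a triangle to the signed sum of its edges. For instance
  ∂cdh = dh − ch + cd,
  ∂abh = bh − ah + ab.
The 27×18 boundary matrix has rank 18 and Smith normal form diag(1,1,1,1,1,1,1,1,1,1,1,1,1,1,1,1,1,2).

Reading off H_k = ker ∂_k / im ∂_{k+1}:

  H_0: rank C_0 − rank ∂_1 = 9 − 8 = 1, and the invariant factors of ∂_1 are all 1, so H_0 ≅ Z.
  H_1: rank ker ∂_1 − rank ∂_2 = (27 − 8) − 18 = 1, and ∂_2 has invariant factor 2 > 1, so H_1 ≅ Z × Z/2.
  H_2: rank ker ∂_2 − rank ∂_3 = (18 − 18) − 0 = 0, and there is no ∂_3, so H_2 ≅ 0.

(K is a triangulation of the Klein bottle.)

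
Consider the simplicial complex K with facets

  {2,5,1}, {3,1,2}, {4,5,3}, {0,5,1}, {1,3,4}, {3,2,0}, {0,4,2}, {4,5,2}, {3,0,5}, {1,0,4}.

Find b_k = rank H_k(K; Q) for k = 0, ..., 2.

We work with the vertex ordering 0 < 1 < 2 < 3 < 4 < 5. The simplices of K, each written with vertices in increasing order, are:

  0-simplices (6): [0], [1], [2], [3], [4], [5]
  1-simplices (15): [0,1], [0,2], [0,3], [0,4], [0,5], [1,2], [1,3], [1,4], [1,5], [2,3], [2,4], [2,5], [3,4], [3,5], [4,5]
  2-simplices (10): [0,1,4], [0,1,5], [0,2,3], [0,2,4], [0,3,5], [1,2,3], [1,2,5], [1,3,4], [2,4,5], [3,4,5]

giving chain groups C_0 ≅ Z^6, C_1 ≅ Z^15, C_2 ≅ Z^10.

∂_1: C_1 → C_0 sends each edge [p,q] (with p < q) to q − p. For instance
  ∂[2,3] = [3] − [2].
As a 6×15 matrix over Z this has rank 5, with invariant factors (1,1,1,1,1).

Boundary ∂_2: C_2 → C_1 sends each 2-simplex [p,q,r] to [q,r] − [p,r] + [p,q]. For instance
  ∂[0,3,5] = [3,5] − [0,5] + [0,3],
  ∂[0,2,4] = [2,4] − [0,4] + [0,2].
As a 15×10 matrix over Z this has rank 10, with invariant factors (1,1,1,1,1,1,1,1,1,2).

From H_k ≅ ker(∂_k) / im(∂_{k+1}) we obtain:

  H_0: rank C_0 − rank ∂_1 = 6 − 5 = 1, and the invariant factors of ∂_1 are all 1, so H_0 = Z.
  H_1: rank ker ∂_1 − rank ∂_2 = (15 − 5) − 10 = 0, and ∂_2 has invariant factor 2 > 1, so H_1 = Z/2.
  H_2: rank ker ∂_2 − rank ∂_3 = (10 − 10) − 0 = 0, and there is no ∂_3, so H_2 = 0.

Hence the Betti numbers are b_0 = 1, b_1 = 0, b_2 = 0.

b_0 = 1, b_1 = 0, b_2 = 0.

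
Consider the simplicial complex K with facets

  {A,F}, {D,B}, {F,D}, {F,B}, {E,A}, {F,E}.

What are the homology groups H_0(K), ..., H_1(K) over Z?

H_0 = Z,  H_1 = Z^2.

Fix the vertex order A < B < D < E < F and write every simplex with vertices in increasing order. Then dim K = 1 and the simplices of K are:

  0-simplices (5): A, B, D, E, F
  1-simplices (6): AE, AF, BD, BF, DF, EF

giving chain groups C_0 ≅ Z^5, C_1 ≅ Z^6.

Boundary ∂_1: C_1 → C_0 sends each edge [p,q] (with p < q) to q − p. For instance
  ∂BD = D − B.
The resulting 5×6 matrix has rank 4, and its Smith normal form has invariant factors (1,1,1,1).

Now H_k = ker ∂_k / im ∂_{k+1}, so:

  H_0: rank C_0 − rank ∂_1 = 5 − 4 = 1, and the invariant factors of ∂_1 are all 1, so H_0 = Z.
  H_1: rank ker ∂_1 − rank ∂_2 = (6 − 4) − 0 = 2, and there is no ∂_2, so H_1 = Z^2.

As a check, the Euler characteristic is 5 − 6 = -1, which agrees with 1 − 2 = -1.
(K is a triangulation of a wedge of 2 circles.)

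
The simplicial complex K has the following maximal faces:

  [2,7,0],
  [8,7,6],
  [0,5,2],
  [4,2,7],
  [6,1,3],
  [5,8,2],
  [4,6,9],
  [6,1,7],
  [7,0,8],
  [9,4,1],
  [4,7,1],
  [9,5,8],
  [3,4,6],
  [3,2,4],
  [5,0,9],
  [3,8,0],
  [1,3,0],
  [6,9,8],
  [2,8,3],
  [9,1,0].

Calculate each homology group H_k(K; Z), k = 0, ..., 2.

H_0 = Z,  H_1 = Z ⊕ Z/2,  H_2 = 0.

We work with the vertex ordering 0 < 1 < 2 < 3 < 4 < 5 < 6 < 7 < 8 < 9. The simplices of K, each written with vertices in increasing order, are:

  0-simplices (10): [0], [1], [2], [3], [4], [5], [6], [7], [8], [9]
  1-simplices (30): (30 of them)
  2-simplices (20): (20 of them)

Hence C_0 ≅ Z^10, C_1 ≅ Z^30, C_2 ≅ Z^20.

∂_1: C_1 → C_0 is given by ∂[p,q] = [q] − [p]. For instance
  ∂[4,6] = [6] − [4].
The resulting 10×30 matrix has rank 9, and its Smith normal form has invariant factors (1,1,1,1,1,1,1,1,1).

The boundary map ∂_2: C_2 → C_1 sends each 2-simplex [p,q,r] to [q,r] − [p,r] + [p,q]. For instance
  ∂[6,8,9] = [8,9] − [6,9] + [6,8],
  ∂[0,1,9] = [1,9] − [0,9] + [0,1].
The 30×20 boundary matrix has rank 20 and Smith normal form diag(1,1,1,1,1,1,1,1,1,1,1,1,1,1,1,1,1,1,1,2).

Now H_k = ker ∂_k / im ∂_{k+1}, so:

  H_0: rank C_0 − rank ∂_1 = 10 − 9 = 1, and the invariant factors of ∂_1 are all 1, so H_0 = Z.
  H_1: rank ker ∂_1 − rank ∂_2 = (30 − 9) − 20 = 1, and ∂_2 has invariant factor 2 > 1, so H_1 = Z ⊕ Z/2.
  H_2: rank ker ∂_2 − rank ∂_3 = (20 − 20) − 0 = 0, and there is no ∂_3, so H_2 = 0.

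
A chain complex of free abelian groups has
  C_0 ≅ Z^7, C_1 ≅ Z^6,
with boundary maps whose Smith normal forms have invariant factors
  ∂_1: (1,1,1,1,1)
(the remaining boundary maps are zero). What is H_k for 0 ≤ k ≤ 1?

H_0 = Z^2,  H_1 = Z.

H_0: b_0 = 7 − 0 − 5 = 2; torsion from ∂_1 factors > 1: none. So H_0 = Z^2.
H_1: b_1 = 6 − 5 − 0 = 1; torsion from ∂_2 factors > 1: none. So H_1 = Z.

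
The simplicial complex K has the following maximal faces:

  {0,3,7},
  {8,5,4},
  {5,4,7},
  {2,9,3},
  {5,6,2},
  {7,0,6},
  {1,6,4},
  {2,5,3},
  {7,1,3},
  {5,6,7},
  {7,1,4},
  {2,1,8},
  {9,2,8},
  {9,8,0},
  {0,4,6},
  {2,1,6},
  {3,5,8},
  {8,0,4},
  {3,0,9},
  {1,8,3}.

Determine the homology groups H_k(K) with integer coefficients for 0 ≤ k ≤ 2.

Order the vertices as 0 < 1 < 2 < 3 < 4 < 5 < 6 < 7 < 8 < 9. Listing each simplex with vertices in this order, K has dimension 2 with simplices:

  0-simplices (10): [0], [1], [2], [3], [4], [5], [6], [7], [8], [9]
  1-simplices (30): (30 of them)
  2-simplices (20): (20 of them)

so the chain groups are C_0 ≅ Z^10, C_1 ≅ Z^30, C_2 ≅ Z^20.

The boundary map ∂_1: C_1 → C_0 sends each edge [p,q] (with p < q) to q − p. For instance
  ∂[5,7] = [7] − [5].
The 10×30 boundary matrix has rank 9 and Smith normal form diag(1,1,1,1,1,1,1,1,1).

The boundary map ∂_2: C_2 → C_1 maps a triangle to the signed sum of its edges. For instance
  ∂[1,4,7] = [4,7] − [1,7] + [1,4],
  ∂[1,3,8] = [3,8] − [1,8] + [1,3].
This gives a 30×20 integer matrix of rank 20; reducing to Smith normal form yields diagonal entries (1,1,1,1,1,1,1,1,1,1,1,1,1,1,1,1,1,1,1,2).

Computing H_k = (kernel of ∂_k) / (image of ∂_{k+1}):

  H_0: rank C_0 − rank ∂_1 = 10 − 9 = 1, and the invariant factors of ∂_1 are all 1, so H_0 = Z.
  H_1: rank ker ∂_1 − rank ∂_2 = (30 − 9) − 20 = 1, and ∂_2 has invariant factor 2 > 1, so H_1 = Z ⊕ Z/2Z.
  H_2: rank ker ∂_2 − rank ∂_3 = (20 − 20) − 0 = 0, and there is no ∂_3, so H_2 = 0.

H_0 = Z,  H_1 = Z ⊕ Z/2Z,  H_2 = 0.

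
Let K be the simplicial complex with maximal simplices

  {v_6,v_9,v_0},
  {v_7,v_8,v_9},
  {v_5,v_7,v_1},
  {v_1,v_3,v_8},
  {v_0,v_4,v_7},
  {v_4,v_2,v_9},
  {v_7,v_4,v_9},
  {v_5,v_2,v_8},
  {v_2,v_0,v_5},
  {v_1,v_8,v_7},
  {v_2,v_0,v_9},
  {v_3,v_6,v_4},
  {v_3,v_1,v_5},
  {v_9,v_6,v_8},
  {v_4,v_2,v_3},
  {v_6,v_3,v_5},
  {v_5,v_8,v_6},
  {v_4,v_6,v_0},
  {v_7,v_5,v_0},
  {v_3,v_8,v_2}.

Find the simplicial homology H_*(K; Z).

H_0 = Z,  H_1 = Z ⊕ Z/2,  H_2 = 0.

Order the vertices as v_0 < v_1 < v_2 < v_3 < v_4 < v_5 < v_6 < v_7 < v_8 < v_9. Listing each simplex with vertices in this order, K has dimension 2 with simplices:

  0-simplices (10): [v_0], [v_1], [v_2], [v_3], [v_4], [v_5], [v_6], [v_7], [v_8], [v_9]
  1-simplices (30): (30 of them)
  2-simplices (20): (20 of them)

giving chain groups C_0 ≅ Z^10, C_1 ≅ Z^30, C_2 ≅ Z^20.

The boundary map ∂_1: C_1 → C_0 is given by ∂[p,q] = [q] − [p].
The 10×30 boundary matrix has rank 9 and Smith normal form diag(1,1,1,1,1,1,1,1,1).

∂_2: C_2 → C_1 acts by ∂[p,q,r] = [q,r] − [p,r] + [p,q]. For instance
  ∂[v_1,v_3,v_5] = [v_3,v_5] − [v_1,v_5] + [v_1,v_3],
  ∂[v_0,v_2,v_5] = [v_2,v_5] − [v_0,v_5] + [v_0,v_2].
As a 30×20 matrix over Z this has rank 20, with invariant factors (1,1,1,1,1,1,1,1,1,1,1,1,1,1,1,1,1,1,1,2).

Computing H_k = (kernel of ∂_k) / (image of ∂_{k+1}):

  H_0: rank C_0 − rank ∂_1 = 10 − 9 = 1, and the invariant factors of ∂_1 are all 1, so H_0 ≅ Z.
  H_1: rank ker ∂_1 − rank ∂_2 = (30 − 9) − 20 = 1, and ∂_2 has invariant factor 2 > 1, so H_1 ≅ Z ⊕ Z/2.
  H_2: rank ker ∂_2 − rank ∂_3 = (20 − 20) − 0 = 0, and there is no ∂_3, so H_2 ≅ 0.

As a check, the Euler characteristic is 10 − 30 + 20 = 0, which agrees with 1 − 1 + 0 = 0.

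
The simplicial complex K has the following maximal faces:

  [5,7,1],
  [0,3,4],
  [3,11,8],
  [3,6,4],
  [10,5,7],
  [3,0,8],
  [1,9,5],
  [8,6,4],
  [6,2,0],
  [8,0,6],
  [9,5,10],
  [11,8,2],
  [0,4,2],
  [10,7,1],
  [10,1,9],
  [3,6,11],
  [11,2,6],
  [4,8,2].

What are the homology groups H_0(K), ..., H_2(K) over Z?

H_0 = Z^2,  H_1 = Z_2,  H_2 = Z.

We work with the vertex ordering 0 < 1 < 2 < 3 < 4 < 5 < 6 < 7 < 8 < 9 < 10 < 11. The simplices of K, each written with vertices in increasing order, are:

  0-simplices (12): [0], [1], [2], [3], [4], [5], [6], [7], [8], [9], [10], [11]
  1-simplices (27): (27 of them)
  2-simplices (18): (18 of them)

giving chain groups C_0 ≅ Z^12, C_1 ≅ Z^27, C_2 ≅ Z^18.

The boundary map ∂_1: C_1 → C_0 sends each edge [p,q] (with p < q) to q − p.
The resulting 12×27 matrix has rank 10, and its Smith normal form has invariant factors (1,1,1,1,1,1,1,1,1,1).

Boundary ∂_2: C_2 → C_1 sends each 2-simplex [p,q,r] to [q,r] − [p,r] + [p,q]. For instance
  ∂[1,5,9] = [5,9] − [1,9] + [1,5],
  ∂[0,3,4] = [3,4] − [0,4] + [0,3].
This gives a 27×18 integer matrix of rank 17; reducing to Smith normal form yields diagonal entries (1,1,1,1,1,1,1,1,1,1,1,1,1,1,1,1,2).

Reading off H_k = ker ∂_k / im ∂_{k+1}:

  H_0: rank C_0 − rank ∂_1 = 12 − 10 = 2, and the invariant factors of ∂_1 are all 1, so H_0 ≅ Z^2.
  H_1: rank ker ∂_1 − rank ∂_2 = (27 − 10) − 17 = 0, and ∂_2 has invariant factor 2 > 1, so H_1 ≅ Z_2.
  H_2: rank ker ∂_2 − rank ∂_3 = (18 − 17) − 0 = 1, and there is no ∂_3, so H_2 ≅ Z.

(K is a triangulation of the disjoint union of the real projective plane RP^2 and the 2-sphere S^2.)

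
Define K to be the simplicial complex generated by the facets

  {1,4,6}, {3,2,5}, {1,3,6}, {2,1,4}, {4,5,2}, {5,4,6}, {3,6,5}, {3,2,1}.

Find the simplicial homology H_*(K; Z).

H_0 = Z,  H_1 = 0,  H_2 = Z.

K has 6 vertices, 12 edges, 8 triangles.
rank ∂_0 = 0, rank ∂_1 = 5 ⇒ b_0 = 6 − 0 − 5 = 1; all invariant factors of ∂_1 are 1 so no torsion. So H_0 ≅ Z.
rank ∂_1 = 5, rank ∂_2 = 7 ⇒ b_1 = 12 − 5 − 7 = 0; all invariant factors of ∂_2 are 1 so no torsion. So H_1 ≅ 0.
rank ∂_2 = 7, rank ∂_3 = 0 ⇒ b_2 = 8 − 7 − 0 = 1. So H_2 ≅ Z.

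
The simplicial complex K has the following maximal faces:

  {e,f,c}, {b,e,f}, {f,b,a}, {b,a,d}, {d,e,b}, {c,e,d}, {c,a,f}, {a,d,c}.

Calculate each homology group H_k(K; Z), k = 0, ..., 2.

H_0 = Z,  H_1 = 0,  H_2 = Z.

Order the vertices as a < b < c < d < e < f. Listing each simplex with vertices in this order, K has dimension 2 with simplices:

  0-simplices (6): a, b, c, d, e, f
  1-simplices (12): ab, ac, ad, af, bd, be, bf, cd, ce, cf, de, ef
  2-simplices (8): abd, abf, acd, acf, bde, bef, cde, cef

giving chain groups C_0 ≅ Z^6, C_1 ≅ Z^12, C_2 ≅ Z^8.

∂_1: C_1 → C_0 maps an edge to its endpoints' difference, ∂[p,q] = q − p. For instance
  ∂cd = d − c.
The 6×12 boundary matrix has rank 5 and Smith normal form diag(1,1,1,1,1).

Boundary ∂_2: C_2 → C_1 maps a triangle to the signed sum of its edges. For instance
  ∂abf = bf − af + ab,
  ∂cde = de − ce + cd.
This gives a 12×8 integer matrix of rank 7; reducing to Smith normal form yields diagonal entries (1,1,1,1,1,1,1).

Now H_k = ker ∂_k / im ∂_{k+1}, so:

  H_0: rank C_0 − rank ∂_1 = 6 − 5 = 1, and the invariant factors of ∂_1 are all 1, so H_0 ≅ Z.
  H_1: rank ker ∂_1 − rank ∂_2 = (12 − 5) − 7 = 0, and the invariant factors of ∂_2 are all 1, so H_1 ≅ 0.
  H_2: rank ker ∂_2 − rank ∂_3 = (8 − 7) − 0 = 1, and there is no ∂_3, so H_2 ≅ Z.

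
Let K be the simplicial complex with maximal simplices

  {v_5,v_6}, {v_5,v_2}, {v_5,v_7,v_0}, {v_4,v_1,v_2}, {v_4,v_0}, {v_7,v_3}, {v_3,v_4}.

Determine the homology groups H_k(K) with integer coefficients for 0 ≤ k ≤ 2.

H_0 ≅ Z,  H_1 ≅ Z^2,  H_2 = 0.

We work with the vertex ordering v_0 < v_1 < v_2 < v_3 < v_4 < v_5 < v_6 < v_7. The simplices of K, each written with vertices in increasing order, are:

  0-simplices (8): [v_0], [v_1], [v_2], [v_3], [v_4], [v_5], [v_6], [v_7]
  1-simplices (11): [v_0,v_4], [v_0,v_5], [v_0,v_7], [v_1,v_2], [v_1,v_4], [v_2,v_4], [v_2,v_5], [v_3,v_4], [v_3,v_7], [v_5,v_6], [v_5,v_7]
  2-simplices (2): [v_0,v_5,v_7], [v_1,v_2,v_4]

giving chain groups C_0 ≅ Z^8, C_1 ≅ Z^11, C_2 ≅ Z^2.

Boundary ∂_1: C_1 → C_0 is given by ∂[p,q] = [q] − [p]. For instance
  ∂[v_3,v_4] = [v_4] − [v_3].
As a 8×11 matrix over Z this has rank 7, with invariant factors (1,1,1,1,1,1,1).

∂_2: C_2 → C_1 maps a triangle to the signed sum of its edges. For instance
  ∂[v_0,v_5,v_7] = [v_5,v_7] − [v_0,v_7] + [v_0,v_5],
  ∂[v_1,v_2,v_4] = [v_2,v_4] − [v_1,v_4] + [v_1,v_2].
This gives a 11×2 integer matrix of rank 2; reducing to Smith normal form yields diagonal entries (1,1).

Now H_k = ker ∂_k / im ∂_{k+1}, so:

  H_0: rank C_0 − rank ∂_1 = 8 − 7 = 1, and the invariant factors of ∂_1 are all 1, so H_0 ≅ Z.
  H_1: rank ker ∂_1 − rank ∂_2 = (11 − 7) − 2 = 2, and the invariant factors of ∂_2 are all 1, so H_1 ≅ Z^2.
  H_2: rank ker ∂_2 − rank ∂_3 = (2 − 2) − 0 = 0, and there is no ∂_3, so H_2 ≅ 0.

As a check, the Euler characteristic is 8 − 11 + 2 = -1, which agrees with 1 − 2 + 0 = -1.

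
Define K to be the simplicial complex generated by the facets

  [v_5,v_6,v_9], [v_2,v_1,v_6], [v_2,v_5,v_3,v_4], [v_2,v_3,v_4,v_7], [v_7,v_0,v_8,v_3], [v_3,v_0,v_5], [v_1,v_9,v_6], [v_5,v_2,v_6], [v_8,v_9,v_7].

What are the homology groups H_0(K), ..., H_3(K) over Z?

H_0 ≅ Z,  H_1 ≅ Z,  H_2 = 0,  H_3 = 0.

Take the total order v_0 < v_1 < v_2 < v_3 < v_4 < v_5 < v_6 < v_7 < v_8 < v_9 on the vertex set. Then K (dimension 3) consists of the simplices:

  0-simplices (10): [v_0], [v_1], [v_2], [v_3], [v_4], [v_5], [v_6], [v_7], [v_8], [v_9]
  1-simplices (24): (24 of them)
  2-simplices (17): (17 of them)
  3-simplices (3): [v_0,v_3,v_7,v_8], [v_2,v_3,v_4,v_5], [v_2,v_3,v_4,v_7]

Hence C_0 ≅ Z^10, C_1 ≅ Z^24, C_2 ≅ Z^17, C_3 ≅ Z^3.

The boundary map ∂_1: C_1 → C_0 is given by ∂[p,q] = [q] − [p].
As a 10×24 matrix over Z this has rank 9, with invariant factors (1,1,1,1,1,1,1,1,1).

Boundary ∂_2: C_2 → C_1 maps a triangle to the signed sum of its edges. For instance
  ∂[v_2,v_4,v_5] = [v_4,v_5] − [v_2,v_5] + [v_2,v_4],
  ∂[v_2,v_3,v_5] = [v_3,v_5] − [v_2,v_5] + [v_2,v_3].
The resulting 24×17 matrix has rank 14, and its Smith normal form has invariant factors (1,1,1,1,1,1,1,1,1,1,1,1,1,1).

∂_3: C_3 → C_2 sends each 3-simplex σ to the alternating sum Σ_i (−1)^i (σ with its i-th vertex removed). For instance
  ∂[v_0,v_3,v_7,v_8] = [v_3,v_7,v_8] − [v_0,v_7,v_8] + [v_0,v_3,v_8] − [v_0,v_3,v_7],
  ∂[v_2,v_3,v_4,v_7] = [v_3,v_4,v_7] − [v_2,v_4,v_7] + [v_2,v_3,v_7] − [v_2,v_3,v_4].
The resulting 17×3 matrix has rank 3, and its Smith normal form has invariant factors (1,1,1).

Computing H_k = (kernel of ∂_k) / (image of ∂_{k+1}):

  H_0: rank C_0 − rank ∂_1 = 10 − 9 = 1, and the invariant factors of ∂_1 are all 1, so H_0 = Z.
  H_1: rank ker ∂_1 − rank ∂_2 = (24 − 9) − 14 = 1, and the invariant factors of ∂_2 are all 1, so H_1 = Z.
  H_2: rank ker ∂_2 − rank ∂_3 = (17 − 14) − 3 = 0, and the invariant factors of ∂_3 are all 1, so H_2 = 0.
  H_3: rank ker ∂_3 − rank ∂_4 = (3 − 3) − 0 = 0, and there is no ∂_4, so H_3 = 0.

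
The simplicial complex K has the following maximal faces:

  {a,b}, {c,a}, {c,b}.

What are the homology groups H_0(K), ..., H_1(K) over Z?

H_0 = Z,  H_1 = Z.

K has 3 vertices, 3 edges.
rank ∂_0 = 0, rank ∂_1 = 2 ⇒ b_0 = 3 − 0 − 2 = 1; all invariant factors of ∂_1 are 1 so no torsion. So H_0 ≅ Z.
rank ∂_1 = 2, rank ∂_2 = 0 ⇒ b_1 = 3 − 2 − 0 = 1. So H_1 ≅ Z.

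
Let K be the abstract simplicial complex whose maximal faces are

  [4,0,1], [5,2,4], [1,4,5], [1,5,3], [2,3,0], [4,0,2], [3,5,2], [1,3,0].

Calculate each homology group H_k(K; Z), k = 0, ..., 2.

H_0 = Z,  H_1 = 0,  H_2 = Z.

Take the total order 0 < 1 < 2 < 3 < 4 < 5 on the vertex set. Then K (dimension 2) consists of the simplices:

  0-simplices (6): [0], [1], [2], [3], [4], [5]
  1-simplices (12): [0,1], [0,2], [0,3], [0,4], [1,3], [1,4], [1,5], [2,3], [2,4], [2,5], [3,5], [4,5]
  2-simplices (8): [0,1,3], [0,1,4], [0,2,3], [0,2,4], [1,3,5], [1,4,5], [2,3,5], [2,4,5]

Hence C_0 ≅ Z^6, C_1 ≅ Z^12, C_2 ≅ Z^8.

The boundary map ∂_1: C_1 → C_0 is given by ∂[p,q] = [q] − [p].
The 6×12 boundary matrix has rank 5 and Smith normal form diag(1,1,1,1,1).

The boundary map ∂_2: C_2 → C_1 acts by ∂[p,q,r] = [q,r] − [p,r] + [p,q]. For instance
  ∂[0,1,4] = [1,4] − [0,4] + [0,1],
  ∂[2,4,5] = [4,5] − [2,5] + [2,4].
The 12×8 boundary matrix has rank 7 and Smith normal form diag(1,1,1,1,1,1,1).

Reading off H_k = ker ∂_k / im ∂_{k+1}:

  H_0: rank C_0 − rank ∂_1 = 6 − 5 = 1, and the invariant factors of ∂_1 are all 1, so H_0 ≅ Z.
  H_1: rank ker ∂_1 − rank ∂_2 = (12 − 5) − 7 = 0, and the invariant factors of ∂_2 are all 1, so H_1 ≅ 0.
  H_2: rank ker ∂_2 − rank ∂_3 = (8 − 7) − 0 = 1, and there is no ∂_3, so H_2 ≅ Z.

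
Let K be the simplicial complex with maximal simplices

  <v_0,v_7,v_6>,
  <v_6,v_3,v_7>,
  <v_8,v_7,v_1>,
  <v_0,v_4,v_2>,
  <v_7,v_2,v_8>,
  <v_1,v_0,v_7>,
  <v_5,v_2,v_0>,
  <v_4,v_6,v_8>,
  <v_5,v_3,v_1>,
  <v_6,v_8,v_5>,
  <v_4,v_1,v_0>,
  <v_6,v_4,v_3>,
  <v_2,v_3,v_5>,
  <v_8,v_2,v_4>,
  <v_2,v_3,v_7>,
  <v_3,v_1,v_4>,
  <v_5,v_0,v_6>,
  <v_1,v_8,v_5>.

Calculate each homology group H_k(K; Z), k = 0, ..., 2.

H_0 ≅ Z,  H_1 ≅ Z^2,  H_2 ≅ Z.

Order the vertices as v_0 < v_1 < v_2 < v_3 < v_4 < v_5 < v_6 < v_7 < v_8. Listing each simplex with vertices in this order, K has dimension 2 with simplices:

  0-simplices (9): [v_0], [v_1], [v_2], [v_3], [v_4], [v_5], [v_6], [v_7], [v_8]
  1-simplices (27): (27 of them)
  2-simplices (18): (18 of them)

so the chain groups are C_0 ≅ Z^9, C_1 ≅ Z^27, C_2 ≅ Z^18.

The boundary map ∂_1: C_1 → C_0 sends each edge [p,q] (with p < q) to q − p.
This gives a 9×27 integer matrix of rank 8; reducing to Smith normal form yields diagonal entries (1,1,1,1,1,1,1,1).

The boundary map ∂_2: C_2 → C_1 maps a triangle to the signed sum of its edges. For instance
  ∂[v_4,v_6,v_8] = [v_6,v_8] − [v_4,v_8] + [v_4,v_6],
  ∂[v_0,v_5,v_6] = [v_5,v_6] − [v_0,v_6] + [v_0,v_5].
This gives a 27×18 integer matrix of rank 17; reducing to Smith normal form yields diagonal entries (1,1,1,1,1,1,1,1,1,1,1,1,1,1,1,1,1).

Now H_k = ker ∂_k / im ∂_{k+1}, so:

  H_0: rank C_0 − rank ∂_1 = 9 − 8 = 1, and the invariant factors of ∂_1 are all 1, so H_0 ≅ Z.
  H_1: rank ker ∂_1 − rank ∂_2 = (27 − 8) − 17 = 2, and the invariant factors of ∂_2 are all 1, so H_1 ≅ Z^2.
  H_2: rank ker ∂_2 − rank ∂_3 = (18 − 17) − 0 = 1, and there is no ∂_3, so H_2 ≅ Z.

As a check, the Euler characteristic is 9 − 27 + 18 = 0, which agrees with 1 − 2 + 1 = 0.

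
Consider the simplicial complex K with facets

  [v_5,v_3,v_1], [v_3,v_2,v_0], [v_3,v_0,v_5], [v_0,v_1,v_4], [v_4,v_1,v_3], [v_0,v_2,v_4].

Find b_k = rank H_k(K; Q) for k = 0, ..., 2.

b_0 = 1, b_1 = 1, b_2 = 0.

Order the vertices as v_0 < v_1 < v_2 < v_3 < v_4 < v_5. Listing each simplex with vertices in this order, K has dimension 2 with simplices:

  0-simplices (6): [v_0], [v_1], [v_2], [v_3], [v_4], [v_5]
  1-simplices (12): [v_0,v_1], [v_0,v_2], [v_0,v_3], [v_0,v_4], [v_0,v_5], [v_1,v_3], [v_1,v_4], [v_1,v_5], [v_2,v_3], [v_2,v_4], [v_3,v_4], [v_3,v_5]
  2-simplices (6): [v_0,v_1,v_4], [v_0,v_2,v_3], [v_0,v_2,v_4], [v_0,v_3,v_5], [v_1,v_3,v_4], [v_1,v_3,v_5]

Hence C_0 ≅ Z^6, C_1 ≅ Z^12, C_2 ≅ Z^6.

∂_1: C_1 → C_0 sends each edge [p,q] (with p < q) to q − p. For instance
  ∂[v_2,v_3] = [v_3] − [v_2].
As a 6×12 matrix over Z this has rank 5, with invariant factors (1,1,1,1,1).

∂_2: C_2 → C_1 sends each 2-simplex [p,q,r] to [q,r] − [p,r] + [p,q]. For instance
  ∂[v_0,v_1,v_4] = [v_1,v_4] − [v_0,v_4] + [v_0,v_1],
  ∂[v_1,v_3,v_4] = [v_3,v_4] − [v_1,v_4] + [v_1,v_3].
As a 12×6 matrix over Z this has rank 6, with invariant factors (1,1,1,1,1,1).

Computing H_k = (kernel of ∂_k) / (image of ∂_{k+1}):

  H_0: rank C_0 − rank ∂_1 = 6 − 5 = 1, and the invariant factors of ∂_1 are all 1, so H_0 ≅ Z.
  H_1: rank ker ∂_1 − rank ∂_2 = (12 − 5) − 6 = 1, and the invariant factors of ∂_2 are all 1, so H_1 ≅ Z.
  H_2: rank ker ∂_2 − rank ∂_3 = (6 − 6) − 0 = 0, and there is no ∂_3, so H_2 ≅ 0.

Hence the Betti numbers are b_0 = 1, b_1 = 1, b_2 = 0.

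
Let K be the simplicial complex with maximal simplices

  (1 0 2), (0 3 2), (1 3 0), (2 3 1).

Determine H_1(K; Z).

H_1 ≅ 0.

We work with the vertex ordering 0 < 1 < 2 < 3. The simplices of K, each written with vertices in increasing order, are:

  0-simplices (4): [0], [1], [2], [3]
  1-simplices (6): [0,1], [0,2], [0,3], [1,2], [1,3], [2,3]
  2-simplices (4): [0,1,2], [0,1,3], [0,2,3], [1,2,3]

so the chain groups are C_0 ≅ Z^4, C_1 ≅ Z^6, C_2 ≅ Z^4.

∂_1: C_1 → C_0 sends each edge [p,q] (with p < q) to q − p.
As a 4×6 matrix over Z this has rank 3, with invariant factors (1,1,1).

Boundary ∂_2: C_2 → C_1 acts by ∂[p,q,r] = [q,r] − [p,r] + [p,q]. For instance
  ∂[0,2,3] = [2,3] − [0,3] + [0,2],
  ∂[0,1,2] = [1,2] − [0,2] + [0,1].
As a 6×4 matrix over Z this has rank 3, with invariant factors (1,1,1).

Reading off H_k = ker ∂_k / im ∂_{k+1}:

  H_1: rank ker ∂_1 − rank ∂_2 = (6 − 3) − 3 = 0, and the invariant factors of ∂_2 are all 1, so H_1 = 0.

(K is a triangulation of the 2-sphere S^2.)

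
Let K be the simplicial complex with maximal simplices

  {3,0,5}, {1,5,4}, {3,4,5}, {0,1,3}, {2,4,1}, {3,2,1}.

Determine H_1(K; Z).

Order the vertices as 0 < 1 < 2 < 3 < 4 < 5. Listing each simplex with vertices in this order, K has dimension 2 with simplices:

  0-simplices (6): [0], [1], [2], [3], [4], [5]
  1-simplices (12): [0,1], [0,3], [0,5], [1,2], [1,3], [1,4], [1,5], [2,3], [2,4], [3,4], [3,5], [4,5]
  2-simplices (6): [0,1,3], [0,3,5], [1,2,3], [1,2,4], [1,4,5], [3,4,5]

so the chain groups are C_0 ≅ Z^6, C_1 ≅ Z^12, C_2 ≅ Z^6.

The boundary map ∂_1: C_1 → C_0 maps an edge to its endpoints' difference, ∂[p,q] = q − p. For instance
  ∂[0,3] = [3] − [0].
As a 6×12 matrix over Z this has rank 5, with invariant factors (1,1,1,1,1).

∂_2: C_2 → C_1 acts by ∂[p,q,r] = [q,r] − [p,r] + [p,q]. For instance
  ∂[1,2,3] = [2,3] − [1,3] + [1,2],
  ∂[0,1,3] = [1,3] − [0,3] + [0,1].
The 12×6 boundary matrix has rank 6 and Smith normal form diag(1,1,1,1,1,1).

Now H_k = ker ∂_k / im ∂_{k+1}, so:

  H_1: rank ker ∂_1 − rank ∂_2 = (12 − 5) − 6 = 1, and the invariant factors of ∂_2 are all 1, so H_1 ≅ Z.

H_1 ≅ Z.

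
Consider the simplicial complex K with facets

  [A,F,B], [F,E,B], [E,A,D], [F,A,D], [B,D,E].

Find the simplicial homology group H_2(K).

Order the vertices as A < B < D < E < F. Listing each simplex with vertices in this order, K has dimension 2 with simplices:

  0-simplices (5): A, B, D, E, F
  1-simplices (10): AB, AD, AE, AF, BD, BE, BF, DE, DF, EF
  2-simplices (5): ABF, ADE, ADF, BDE, BEF

Hence C_0 ≅ Z^5, C_1 ≅ Z^10, C_2 ≅ Z^5.

Boundary ∂_1: C_1 → C_0 maps an edge to its endpoints' difference, ∂[p,q] = q − p. For instance
  ∂DE = E − D.
The 5×10 boundary matrix has rank 4 and Smith normal form diag(1,1,1,1).

∂_2: C_2 → C_1 acts by ∂[p,q,r] = [q,r] − [p,r] + [p,q]. For instance
  ∂ABF = BF − AF + AB,
  ∂BDE = DE − BE + BD.
The 10×5 boundary matrix has rank 5 and Smith normal form diag(1,1,1,1,1).

Reading off H_k = ker ∂_k / im ∂_{k+1}:

  H_2: rank ker ∂_2 − rank ∂_3 = (5 − 5) − 0 = 0, and there is no ∂_3, so H_2 = 0.

(K is a triangulation of the Möbius band.)

H_2 ≅ 0.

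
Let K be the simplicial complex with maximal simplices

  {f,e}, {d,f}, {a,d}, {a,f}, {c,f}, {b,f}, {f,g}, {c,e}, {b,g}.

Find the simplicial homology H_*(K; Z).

H_0 ≅ Z,  H_1 ≅ Z^3.

Order the vertices as a < b < c < d < e < f < g. Listing each simplex with vertices in this order, K has dimension 1 with simplices:

  0-simplices (7): a, b, c, d, e, f, g
  1-simplices (9): ad, af, bf, bg, ce, cf, df, ef, fg

giving chain groups C_0 ≅ Z^7, C_1 ≅ Z^9.

∂_1: C_1 → C_0 maps an edge to its endpoints' difference, ∂[p,q] = q − p. For instance
  ∂fg = g − f.
The 7×9 boundary matrix has rank 6 and Smith normal form diag(1,1,1,1,1,1).

Computing H_k = (kernel of ∂_k) / (image of ∂_{k+1}):

  H_0: rank C_0 − rank ∂_1 = 7 − 6 = 1, and the invariant factors of ∂_1 are all 1, so H_0 ≅ Z.
  H_1: rank ker ∂_1 − rank ∂_2 = (9 − 6) − 0 = 3, and there is no ∂_2, so H_1 ≅ Z^3.

As a check, the Euler characteristic is 7 − 9 = -2, which agrees with 1 − 3 = -2.
(K is a triangulation of a wedge of 3 circles.)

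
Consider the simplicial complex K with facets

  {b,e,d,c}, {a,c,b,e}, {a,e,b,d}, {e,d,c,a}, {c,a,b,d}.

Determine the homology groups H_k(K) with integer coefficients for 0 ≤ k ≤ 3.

H_0 = Z,  H_1 = 0,  H_2 = 0,  H_3 = Z.

Fix the vertex order a < b < c < d < e and write every simplex with vertices in increasing order. Then dim K = 3 and the simplices of K are:

  0-simplices (5): a, b, c, d, e
  1-simplices (10): ab, ac, ad, ae, bc, bd, be, cd, ce, de
  2-simplices (10): abc, abd, abe, acd, ace, ade, bcd, bce, bde, cde
  3-simplices (5): abcd, abce, abde, acde, bcde

so the chain groups are C_0 ≅ Z^5, C_1 ≅ Z^10, C_2 ≅ Z^10, C_3 ≅ Z^5.

∂_1: C_1 → C_0 maps an edge to its endpoints' difference, ∂[p,q] = q − p. For instance
  ∂cd = d − c.
As a 5×10 matrix over Z this has rank 4, with invariant factors (1,1,1,1).

The boundary map ∂_2: C_2 → C_1 maps a triangle to the signed sum of its edges. For instance
  ∂bde = de − be + bd,
  ∂ace = ce − ae + ac.
As a 10×10 matrix over Z this has rank 6, with invariant factors (1,1,1,1,1,1).

∂_3: C_3 → C_2 sends each 3-simplex σ to the alternating sum Σ_i (−1)^i (σ with its i-th vertex removed). For instance
  ∂abce = bce − ace + abe − abc,
  ∂acde = cde − ade + ace − acd.
As a 10×5 matrix over Z this has rank 4, with invariant factors (1,1,1,1).

Reading off H_k = ker ∂_k / im ∂_{k+1}:

  H_0: rank C_0 − rank ∂_1 = 5 − 4 = 1, and the invariant factors of ∂_1 are all 1, so H_0 = Z.
  H_1: rank ker ∂_1 − rank ∂_2 = (10 − 4) − 6 = 0, and the invariant factors of ∂_2 are all 1, so H_1 = 0.
  H_2: rank ker ∂_2 − rank ∂_3 = (10 − 6) − 4 = 0, and the invariant factors of ∂_3 are all 1, so H_2 = 0.
  H_3: rank ker ∂_3 − rank ∂_4 = (5 − 4) − 0 = 1, and there is no ∂_4, so H_3 = Z.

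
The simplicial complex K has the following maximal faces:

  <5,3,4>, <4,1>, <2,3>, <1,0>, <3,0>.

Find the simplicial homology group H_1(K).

We work with the vertex ordering 0 < 1 < 2 < 3 < 4 < 5. The simplices of K, each written with vertices in increasing order, are:

  0-simplices (6): [0], [1], [2], [3], [4], [5]
  1-simplices (7): [0,1], [0,3], [1,4], [2,3], [3,4], [3,5], [4,5]
  2-simplices (1): [3,4,5]

giving chain groups C_0 ≅ Z^6, C_1 ≅ Z^7, C_2 ≅ Z^1.

The boundary map ∂_1: C_1 → C_0 sends each edge [p,q] (with p < q) to q − p.
This gives a 6×7 integer matrix of rank 5; reducing to Smith normal form yields diagonal entries (1,1,1,1,1).

The boundary map ∂_2: C_2 → C_1 acts by ∂[p,q,r] = [q,r] − [p,r] + [p,q]. For instance
  ∂[3,4,5] = [4,5] − [3,5] + [3,4].
As a 7×1 matrix over Z this has rank 1, with invariant factors (1).

Reading off H_k = ker ∂_k / im ∂_{k+1}:

  H_1: rank ker ∂_1 − rank ∂_2 = (7 − 5) − 1 = 1, and the invariant factors of ∂_2 are all 1, so H_1 ≅ Z.

H_1 = Z.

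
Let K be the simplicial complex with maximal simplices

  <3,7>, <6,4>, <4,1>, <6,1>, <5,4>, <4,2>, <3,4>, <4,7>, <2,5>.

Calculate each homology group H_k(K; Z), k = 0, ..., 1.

H_0 = Z,  H_1 = Z^3.

Order the vertices as 1 < 2 < 3 < 4 < 5 < 6 < 7. Listing each simplex with vertices in this order, K has dimension 1 with simplices:

  0-simplices (7): [1], [2], [3], [4], [5], [6], [7]
  1-simplices (9): [1,4], [1,6], [2,4], [2,5], [3,4], [3,7], [4,5], [4,6], [4,7]

Hence C_0 ≅ Z^7, C_1 ≅ Z^9.

∂_1: C_1 → C_0 is given by ∂[p,q] = [q] − [p]. For instance
  ∂[4,5] = [5] − [4].
This gives a 7×9 integer matrix of rank 6; reducing to Smith normal form yields diagonal entries (1,1,1,1,1,1).

From H_k ≅ ker(∂_k) / im(∂_{k+1}) we obtain:

  H_0: rank C_0 − rank ∂_1 = 7 − 6 = 1, and the invariant factors of ∂_1 are all 1, so H_0 = Z.
  H_1: rank ker ∂_1 − rank ∂_2 = (9 − 6) − 0 = 3, and there is no ∂_2, so H_1 = Z^3.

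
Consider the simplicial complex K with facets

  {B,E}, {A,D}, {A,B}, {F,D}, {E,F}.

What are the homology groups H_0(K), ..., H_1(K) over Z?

Fix the vertex order A < B < D < E < F and write every simplex with vertices in increasing order. Then dim K = 1 and the simplices of K are:

  0-simplices (5): A, B, D, E, F
  1-simplices (5): AB, AD, BE, DF, EF

so the chain groups are C_0 ≅ Z^5, C_1 ≅ Z^5.

∂_1: C_1 → C_0 sends each edge [p,q] (with p < q) to q − p. For instance
  ∂EF = F − E.
The 5×5 boundary matrix has rank 4 and Smith normal form diag(1,1,1,1).

From H_k ≅ ker(∂_k) / im(∂_{k+1}) we obtain:

  H_0: rank C_0 − rank ∂_1 = 5 − 4 = 1, and the invariant factors of ∂_1 are all 1, so H_0 = Z.
  H_1: rank ker ∂_1 − rank ∂_2 = (5 − 4) − 0 = 1, and there is no ∂_2, so H_1 = Z.

H_0 ≅ Z,  H_1 ≅ Z.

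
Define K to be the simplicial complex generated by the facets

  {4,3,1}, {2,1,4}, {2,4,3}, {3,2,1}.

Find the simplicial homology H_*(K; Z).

Order the vertices as 1 < 2 < 3 < 4. Listing each simplex with vertices in this order, K has dimension 2 with simplices:

  0-simplices (4): [1], [2], [3], [4]
  1-simplices (6): [1,2], [1,3], [1,4], [2,3], [2,4], [3,4]
  2-simplices (4): [1,2,3], [1,2,4], [1,3,4], [2,3,4]

so the chain groups are C_0 ≅ Z^4, C_1 ≅ Z^6, C_2 ≅ Z^4.

∂_1: C_1 → C_0 sends each edge [p,q] (with p < q) to q − p. For instance
  ∂[3,4] = [4] − [3].
The resulting 4×6 matrix has rank 3, and its Smith normal form has invariant factors (1,1,1).

∂_2: C_2 → C_1 acts by ∂[p,q,r] = [q,r] − [p,r] + [p,q]. For instance
  ∂[2,3,4] = [3,4] − [2,4] + [2,3],
  ∂[1,3,4] = [3,4] − [1,4] + [1,3].
This gives a 6×4 integer matrix of rank 3; reducing to Smith normal form yields diagonal entries (1,1,1).

From H_k ≅ ker(∂_k) / im(∂_{k+1}) we obtain:

  H_0: rank C_0 − rank ∂_1 = 4 − 3 = 1, and the invariant factors of ∂_1 are all 1, so H_0 = Z.
  H_1: rank ker ∂_1 − rank ∂_2 = (6 − 3) − 3 = 0, and the invariant factors of ∂_2 are all 1, so H_1 = 0.
  H_2: rank ker ∂_2 − rank ∂_3 = (4 − 3) − 0 = 1, and there is no ∂_3, so H_2 = Z.

As a check, the Euler characteristic is 4 − 6 + 4 = 2, which agrees with 1 − 0 + 1 = 2.
(K is a triangulation of the 2-sphere S^2.)

H_0 = Z,  H_1 = 0,  H_2 = Z.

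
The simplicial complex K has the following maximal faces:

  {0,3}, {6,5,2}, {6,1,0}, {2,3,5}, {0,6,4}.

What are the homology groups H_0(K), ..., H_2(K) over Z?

H_0 = Z,  H_1 = Z,  H_2 = 0.

We work with the vertex ordering 0 < 1 < 2 < 3 < 4 < 5 < 6. The simplices of K, each written with vertices in increasing order, are:

  0-simplices (7): [0], [1], [2], [3], [4], [5], [6]
  1-simplices (11): [0,1], [0,3], [0,4], [0,6], [1,6], [2,3], [2,5], [2,6], [3,5], [4,6], [5,6]
  2-simplices (4): [0,1,6], [0,4,6], [2,3,5], [2,5,6]

giving chain groups C_0 ≅ Z^7, C_1 ≅ Z^11, C_2 ≅ Z^4.

Boundary ∂_1: C_1 → C_0 maps an edge to its endpoints' difference, ∂[p,q] = q − p.
The 7×11 boundary matrix has rank 6 and Smith normal form diag(1,1,1,1,1,1).

The boundary map ∂_2: C_2 → C_1 maps a triangle to the signed sum of its edges. For instance
  ∂[0,4,6] = [4,6] − [0,6] + [0,4],
  ∂[2,3,5] = [3,5] − [2,5] + [2,3].
The 11×4 boundary matrix has rank 4 and Smith normal form diag(1,1,1,1).

Reading off H_k = ker ∂_k / im ∂_{k+1}:

  H_0: rank C_0 − rank ∂_1 = 7 − 6 = 1, and the invariant factors of ∂_1 are all 1, so H_0 = Z.
  H_1: rank ker ∂_1 − rank ∂_2 = (11 − 6) − 4 = 1, and the invariant factors of ∂_2 are all 1, so H_1 = Z.
  H_2: rank ker ∂_2 − rank ∂_3 = (4 − 4) − 0 = 0, and there is no ∂_3, so H_2 = 0.

As a check, the Euler characteristic is 7 − 11 + 4 = 0, which agrees with 1 − 1 + 0 = 0.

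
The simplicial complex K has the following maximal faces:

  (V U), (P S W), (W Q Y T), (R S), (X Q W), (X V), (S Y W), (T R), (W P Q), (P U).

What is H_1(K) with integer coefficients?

Fix the vertex order P < Q < R < S < T < U < V < W < X < Y and write every simplex with vertices in increasing order. Then dim K = 3 and the simplices of K are:

  0-simplices (10): P, Q, R, S, T, U, V, W, X, Y
  1-simplices (18): PQ, PS, PU, PW, QT, QW, QX, QY, RS, RT, SW, SY, TW, TY, UV, VX, WX, WY
  2-simplices (8): PQW, PSW, QTW, QTY, QWX, QWY, SWY, TWY
  3-simplices (1): QTWY

so the chain groups are C_0 ≅ Z^10, C_1 ≅ Z^18, C_2 ≅ Z^8, C_3 ≅ Z^1.

∂_1: C_1 → C_0 maps an edge to its endpoints' difference, ∂[p,q] = q − p.
As a 10×18 matrix over Z this has rank 9, with invariant factors (1,1,1,1,1,1,1,1,1).

The boundary map ∂_2: C_2 → C_1 sends each 2-simplex [p,q,r] to [q,r] − [p,r] + [p,q]. For instance
  ∂TWY = WY − TY + TW,
  ∂PSW = SW − PW + PS.
The resulting 18×8 matrix has rank 7, and its Smith normal form has invariant factors (1,1,1,1,1,1,1).

∂_3: C_3 → C_2 sends each 3-simplex σ to the alternating sum Σ_i (−1)^i (σ with its i-th vertex removed). For instance
  ∂QTWY = TWY − QWY + QTY − QTW.
As a 8×1 matrix over Z this has rank 1, with invariant factors (1).

From H_k ≅ ker(∂_k) / im(∂_{k+1}) we obtain:

  H_1: rank ker ∂_1 − rank ∂_2 = (18 − 9) − 7 = 2, and the invariant factors of ∂_2 are all 1, so H_1 = Z^2.

H_1 ≅ Z^2.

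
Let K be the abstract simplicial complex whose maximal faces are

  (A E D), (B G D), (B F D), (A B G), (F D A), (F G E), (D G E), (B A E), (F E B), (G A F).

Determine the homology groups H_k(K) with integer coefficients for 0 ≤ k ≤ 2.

H_0 ≅ Z,  H_1 ≅ Z/2Z,  H_2 = 0.

Order the vertices as A < B < D < E < F < G. Listing each simplex with vertices in this order, K has dimension 2 with simplices:

  0-simplices (6): A, B, D, E, F, G
  1-simplices (15): AB, AD, AE, AF, AG, BD, BE, BF, BG, DE, DF, DG, EF, EG, FG
  2-simplices (10): ABE, ABG, ADE, ADF, AFG, BDF, BDG, BEF, DEG, EFG

giving chain groups C_0 ≅ Z^6, C_1 ≅ Z^15, C_2 ≅ Z^10.

The boundary map ∂_1: C_1 → C_0 maps an edge to its endpoints' difference, ∂[p,q] = q − p. For instance
  ∂BF = F − B.
The 6×15 boundary matrix has rank 5 and Smith normal form diag(1,1,1,1,1).

∂_2: C_2 → C_1 sends each 2-simplex [p,q,r] to [q,r] − [p,r] + [p,q]. For instance
  ∂BDG = DG − BG + BD,
  ∂ABG = BG − AG + AB.
This gives a 15×10 integer matrix of rank 10; reducing to Smith normal form yields diagonal entries (1,1,1,1,1,1,1,1,1,2).

From H_k ≅ ker(∂_k) / im(∂_{k+1}) we obtain:

  H_0: rank C_0 − rank ∂_1 = 6 − 5 = 1, and the invariant factors of ∂_1 are all 1, so H_0 ≅ Z.
  H_1: rank ker ∂_1 − rank ∂_2 = (15 − 5) − 10 = 0, and ∂_2 has invariant factor 2 > 1, so H_1 ≅ Z/2Z.
  H_2: rank ker ∂_2 − rank ∂_3 = (10 − 10) − 0 = 0, and there is no ∂_3, so H_2 ≅ 0.

As a check, the Euler characteristic is 6 − 15 + 10 = 1, which agrees with 1 − 0 + 0 = 1.
(K is a triangulation of the real projective plane RP^2.)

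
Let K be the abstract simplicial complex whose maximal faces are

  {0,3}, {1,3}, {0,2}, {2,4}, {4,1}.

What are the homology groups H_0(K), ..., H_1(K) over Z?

Take the total order 0 < 1 < 2 < 3 < 4 on the vertex set. Then K (dimension 1) consists of the simplices:

  0-simplices (5): [0], [1], [2], [3], [4]
  1-simplices (5): [0,2], [0,3], [1,3], [1,4], [2,4]

giving chain groups C_0 ≅ Z^5, C_1 ≅ Z^5.

The boundary map ∂_1: C_1 → C_0 is given by ∂[p,q] = [q] − [p]. For instance
  ∂[2,4] = [4] − [2].
The 5×5 boundary matrix has rank 4 and Smith normal form diag(1,1,1,1).

From H_k ≅ ker(∂_k) / im(∂_{k+1}) we obtain:

  H_0: rank C_0 − rank ∂_1 = 5 − 4 = 1, and the invariant factors of ∂_1 are all 1, so H_0 ≅ Z.
  H_1: rank ker ∂_1 − rank ∂_2 = (5 − 4) − 0 = 1, and there is no ∂_2, so H_1 ≅ Z.

(K is a triangulation of the circle S^1.)

H_0 ≅ Z,  H_1 ≅ Z.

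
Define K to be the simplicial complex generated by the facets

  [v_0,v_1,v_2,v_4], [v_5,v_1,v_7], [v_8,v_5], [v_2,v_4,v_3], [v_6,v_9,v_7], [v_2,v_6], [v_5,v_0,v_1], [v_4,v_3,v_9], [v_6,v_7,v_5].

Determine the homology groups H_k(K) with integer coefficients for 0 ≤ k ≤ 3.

H_0 = Z,  H_1 = Z^2,  H_2 = 0,  H_3 = 0.

Order the vertices as v_0 < v_1 < v_2 < v_3 < v_4 < v_5 < v_6 < v_7 < v_8 < v_9. Listing each simplex with vertices in this order, K has dimension 3 with simplices:

  0-simplices (10): [v_0], [v_1], [v_2], [v_3], [v_4], [v_5], [v_6], [v_7], [v_8], [v_9]
  1-simplices (20): (20 of them)
  2-simplices (10): [v_0,v_1,v_2], [v_0,v_1,v_4], [v_0,v_1,v_5], [v_0,v_2,v_4], [v_1,v_2,v_4], [v_1,v_5,v_7], [v_2,v_3,v_4], [v_3,v_4,v_9], [v_5,v_6,v_7], [v_6,v_7,v_9]
  3-simplices (1): [v_0,v_1,v_2,v_4]

so the chain groups are C_0 ≅ Z^10, C_1 ≅ Z^20, C_2 ≅ Z^10, C_3 ≅ Z^1.

The boundary map ∂_1: C_1 → C_0 maps an edge to its endpoints' difference, ∂[p,q] = q − p. For instance
  ∂[v_0,v_2] = [v_2] − [v_0].
As a 10×20 matrix over Z this has rank 9, with invariant factors (1,1,1,1,1,1,1,1,1).

The boundary map ∂_2: C_2 → C_1 sends each 2-simplex [p,q,r] to [q,r] − [p,r] + [p,q]. For instance
  ∂[v_6,v_7,v_9] = [v_7,v_9] − [v_6,v_9] + [v_6,v_7],
  ∂[v_0,v_1,v_2] = [v_1,v_2] − [v_0,v_2] + [v_0,v_1].
The resulting 20×10 matrix has rank 9, and its Smith normal form has invariant factors (1,1,1,1,1,1,1,1,1).

∂_3: C_3 → C_2 sends each 3-simplex σ to the alternating sum Σ_i (−1)^i (σ with its i-th vertex removed). For instance
  ∂[v_0,v_1,v_2,v_4] = [v_1,v_2,v_4] − [v_0,v_2,v_4] + [v_0,v_1,v_4] − [v_0,v_1,v_2].
The resulting 10×1 matrix has rank 1, and its Smith normal form has invariant factors (1).

Reading off H_k = ker ∂_k / im ∂_{k+1}:

  H_0: rank C_0 − rank ∂_1 = 10 − 9 = 1, and the invariant factors of ∂_1 are all 1, so H_0 ≅ Z.
  H_1: rank ker ∂_1 − rank ∂_2 = (20 − 9) − 9 = 2, and the invariant factors of ∂_2 are all 1, so H_1 ≅ Z^2.
  H_2: rank ker ∂_2 − rank ∂_3 = (10 − 9) − 1 = 0, and the invariant factors of ∂_3 are all 1, so H_2 ≅ 0.
  H_3: rank ker ∂_3 − rank ∂_4 = (1 − 1) − 0 = 0, and there is no ∂_4, so H_3 ≅ 0.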